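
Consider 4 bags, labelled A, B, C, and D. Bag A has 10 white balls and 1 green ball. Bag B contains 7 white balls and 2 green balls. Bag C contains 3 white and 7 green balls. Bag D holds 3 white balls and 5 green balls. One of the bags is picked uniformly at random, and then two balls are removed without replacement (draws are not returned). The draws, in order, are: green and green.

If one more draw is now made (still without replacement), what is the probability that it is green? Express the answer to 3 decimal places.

For each hypothesis, P(data | H) works out to: P(data | bag A) = (1/11)(0/10) = 0; P(data | bag B) = (2/9)(1/8) = 0.027778; P(data | bag C) = (7/10)(6/9) = 0.46667; P(data | bag D) = (5/8)(4/7) = 0.35714.
Multiplying each by its prior: 1/4 · 0 = 0, 1/4 · 0.027778 = 0.0069444, 1/4 · 0.46667 = 0.11667, 1/4 · 0.35714 = 0.089286; summing to 0.2129.
The posterior is then P(bag A | data) = 0, P(bag B | data) = 0.032619, P(bag C | data) = 0.548, P(bag D | data) = 0.41938.
Averaging over the posterior, P(green next | data) = (0)(0.032619) + (5/8)(0.548) + (1/2)(0.41938) = 0.55219.

0.552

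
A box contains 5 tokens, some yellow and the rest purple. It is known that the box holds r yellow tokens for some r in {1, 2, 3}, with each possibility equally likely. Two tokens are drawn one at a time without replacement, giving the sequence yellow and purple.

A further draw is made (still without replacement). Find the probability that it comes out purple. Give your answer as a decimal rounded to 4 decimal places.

For each hypothesis, P(data | H) works out to: P(data | r = 1) = (1/5)(4/4) = 1/5; P(data | r = 2) = (2/5)(3/4) = 3/10; P(data | r = 3) = (3/5)(2/4) = 3/10.
Multiplying each by its prior: 1/3 · 1/5 = 1/15, 1/3 · 3/10 = 1/10, 1/3 · 3/10 = 1/10; with total 4/15.
The posterior is then P(r = 1 | data) = 1/4, P(r = 2 | data) = 3/8, P(r = 3 | data) = 3/8.
The predictive probability is P(purple next | data) = (1)(1/4) + (2/3)(3/8) + (1/3)(3/8) = 5/8.

0.6250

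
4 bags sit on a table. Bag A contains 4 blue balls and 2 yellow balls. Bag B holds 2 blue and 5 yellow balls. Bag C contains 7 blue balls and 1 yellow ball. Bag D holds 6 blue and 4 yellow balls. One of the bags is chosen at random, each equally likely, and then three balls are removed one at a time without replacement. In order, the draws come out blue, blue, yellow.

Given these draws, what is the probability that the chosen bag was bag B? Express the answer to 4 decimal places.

Compute the likelihood of the observed sequence for each case: P(data | bag A) = (4/6)(3/5)(2/4) = 0.2; P(data | bag B) = (2/7)(1/6)(5/5) = 0.047619; P(data | bag C) = (7/8)(6/7)(1/6) = 0.125; P(data | bag D) = (6/10)(5/9)(4/8) = 0.16667.
Weighting by the prior gives 1/4 · 0.2 = 0.05, 1/4 · 0.047619 = 0.011905, 1/4 · 0.125 = 0.03125, 1/4 · 0.16667 = 0.041667; these sum to 0.13482.
By Bayes' rule, P(bag B | data) = (0.011905) / (0.13482) = 0.0883.

0.0883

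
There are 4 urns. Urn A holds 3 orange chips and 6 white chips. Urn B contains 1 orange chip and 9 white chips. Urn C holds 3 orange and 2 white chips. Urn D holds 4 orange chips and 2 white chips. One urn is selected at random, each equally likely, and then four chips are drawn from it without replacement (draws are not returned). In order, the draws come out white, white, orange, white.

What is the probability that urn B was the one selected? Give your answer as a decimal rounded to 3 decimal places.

Compute the likelihood of the observed sequence for each case: P(data | urn A) = (6/9)(5/8)(3/7)(4/6) = 5/42; P(data | urn B) = (9/10)(8/9)(1/8)(7/7) = 1/10; P(data | urn C) = (2/5)(1/4)(3/3)(0/2) = 0; P(data | urn D) = (2/6)(1/5)(4/4)(0/3) = 0.
Weighting by the prior gives 1/4 · 5/42 = 5/168, 1/4 · 1/10 = 1/40, 1/4 · 0 = 0, 1/4 · 0 = 0; summing to 23/420.
So P(urn B | data) = (1/40) / (23/420) = 21/46.

0.457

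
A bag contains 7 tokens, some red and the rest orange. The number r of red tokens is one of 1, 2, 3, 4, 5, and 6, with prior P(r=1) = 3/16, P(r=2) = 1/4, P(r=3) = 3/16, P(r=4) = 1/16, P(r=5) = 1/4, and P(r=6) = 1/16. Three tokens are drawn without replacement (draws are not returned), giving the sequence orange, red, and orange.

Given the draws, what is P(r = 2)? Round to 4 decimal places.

Under each hypothesis, the probability of the observed sequence is: P(data | r = 1) = (6/7)(1/6)(5/5) = 0.14286; P(data | r = 2) = (5/7)(2/6)(4/5) = 0.19048; P(data | r = 3) = (4/7)(3/6)(3/5) = 0.17143; P(data | r = 4) = (3/7)(4/6)(2/5) = 0.11429; P(data | r = 5) = (2/7)(5/6)(1/5) = 0.047619; P(data | r = 6) = (1/7)(6/6)(0/5) = 0.
The prior-weighted likelihoods are 3/16 · 0.14286 = 0.026786, 1/4 · 0.19048 = 0.047619, 3/16 · 0.17143 = 0.032143, 1/16 · 0.11429 = 0.0071429, 1/4 · 0.047619 = 0.011905, 1/16 · 0 = 0; with total 0.1256.
By Bayes' rule, P(r = 2 | data) = (0.047619) / (0.1256) = 0.37915.

0.3791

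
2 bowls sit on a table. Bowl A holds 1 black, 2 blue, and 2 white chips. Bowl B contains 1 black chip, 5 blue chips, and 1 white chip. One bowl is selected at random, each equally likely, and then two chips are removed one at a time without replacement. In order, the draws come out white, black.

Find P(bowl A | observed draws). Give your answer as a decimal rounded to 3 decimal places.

For each hypothesis, P(data | H) works out to: P(data | bowl A) = (2/5)(1/4) = 1/10; P(data | bowl B) = (1/7)(1/6) = 1/42.
Multiplying each by its prior: 1/2 · 1/10 = 1/20, 1/2 · 1/42 = 1/84; summing to 13/210.
Hence P(bowl A | data) = (1/20) / (13/210) = 21/26.

0.808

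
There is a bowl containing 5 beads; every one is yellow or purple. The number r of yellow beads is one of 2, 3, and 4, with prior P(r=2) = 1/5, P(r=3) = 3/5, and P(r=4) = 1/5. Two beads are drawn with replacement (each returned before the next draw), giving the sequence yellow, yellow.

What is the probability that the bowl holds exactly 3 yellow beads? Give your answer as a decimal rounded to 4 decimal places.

For each hypothesis, P(data | H) works out to: P(data | r = 2) = (2/5)(2/5) = 4/25; P(data | r = 3) = (3/5)(3/5) = 9/25; P(data | r = 4) = (4/5)(4/5) = 16/25.
Multiplying each by its prior: 1/5 · 4/25 = 4/125, 3/5 · 9/25 = 27/125, 1/5 · 16/25 = 16/125; these sum to 47/125.
By Bayes' rule, P(r = 3 | data) = (27/125) / (47/125) = 27/47.

0.5745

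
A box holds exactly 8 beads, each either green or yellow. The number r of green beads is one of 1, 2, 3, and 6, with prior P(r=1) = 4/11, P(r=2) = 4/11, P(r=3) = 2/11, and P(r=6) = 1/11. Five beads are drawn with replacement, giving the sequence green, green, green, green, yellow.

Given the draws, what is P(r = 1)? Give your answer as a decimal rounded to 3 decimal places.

0.007

The likelihood of the observed sequence under each hypothesis: P(data | r = 1) = (1/8)(1/8)(1/8)(1/8)(7/8) = 0.00021362; P(data | r = 2) = (2/8)(2/8)(2/8)(2/8)(6/8) = 0.0029297; P(data | r = 3) = (3/8)(3/8)(3/8)(3/8)(5/8) = 0.01236; P(data | r = 6) = (6/8)(6/8)(6/8)(6/8)(2/8) = 0.079102.
Multiplying each by its prior: 4/11 · 0.00021362 = 7.7681e-05, 4/11 · 0.0029297 = 0.0010653, 2/11 · 0.01236 = 0.0022472, 1/11 · 0.079102 = 0.0071911; summing to 0.010581.
Hence P(r = 1 | data) = (7.7681e-05) / (0.010581) = 0.0073414.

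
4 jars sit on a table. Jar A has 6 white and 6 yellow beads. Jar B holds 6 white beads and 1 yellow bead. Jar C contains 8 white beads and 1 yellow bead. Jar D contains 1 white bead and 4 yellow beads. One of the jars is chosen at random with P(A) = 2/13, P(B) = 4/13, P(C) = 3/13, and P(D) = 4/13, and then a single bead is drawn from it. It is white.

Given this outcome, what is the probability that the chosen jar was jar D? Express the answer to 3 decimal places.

0.101

Compute the likelihood of this draw for each case: P(data | jar A) = (6/12) = 0.5; P(data | jar B) = (6/7) = 0.85714; P(data | jar C) = (8/9) = 0.88889; P(data | jar D) = (1/5) = 0.2.
The prior-weighted likelihoods are 2/13 · 0.5 = 0.076923, 4/13 · 0.85714 = 0.26374, 3/13 · 0.88889 = 0.20513, 4/13 · 0.2 = 0.061538; these sum to 0.60733.
Hence P(jar D | data) = (0.061538) / (0.60733) = 0.10133.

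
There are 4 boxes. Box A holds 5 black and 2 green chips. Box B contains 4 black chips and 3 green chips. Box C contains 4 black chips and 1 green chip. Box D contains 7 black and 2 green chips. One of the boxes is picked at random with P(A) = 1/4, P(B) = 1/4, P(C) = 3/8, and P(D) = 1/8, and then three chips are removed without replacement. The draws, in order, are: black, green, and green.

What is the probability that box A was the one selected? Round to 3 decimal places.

For each hypothesis, P(data | H) works out to: P(data | box A) = (5/7)(2/6)(1/5) = 0.047619; P(data | box B) = (4/7)(3/6)(2/5) = 0.11429; P(data | box C) = (4/5)(1/4)(0/3) = 0; P(data | box D) = (7/9)(2/8)(1/7) = 0.027778.
The prior-weighted likelihoods are 1/4 · 0.047619 = 0.011905, 1/4 · 0.11429 = 0.028571, 3/8 · 0 = 0, 1/8 · 0.027778 = 0.0034722; summing to 0.043948.
Hence P(box A | data) = (0.011905) / (0.043948) = 0.27088.

0.271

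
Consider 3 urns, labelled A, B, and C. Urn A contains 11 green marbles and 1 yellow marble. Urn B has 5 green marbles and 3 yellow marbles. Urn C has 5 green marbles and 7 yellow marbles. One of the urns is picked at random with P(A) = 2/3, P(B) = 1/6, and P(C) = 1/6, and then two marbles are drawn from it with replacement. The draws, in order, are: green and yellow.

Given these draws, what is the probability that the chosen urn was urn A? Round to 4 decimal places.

0.3902

The likelihood of the observed sequence under each hypothesis: P(data | urn A) = (11/12)(1/12) = 0.076389; P(data | urn B) = (5/8)(3/8) = 0.23438; P(data | urn C) = (5/12)(7/12) = 0.24306.
Multiplying each by its prior: 2/3 · 0.076389 = 0.050926, 1/6 · 0.23438 = 0.039062, 1/6 · 0.24306 = 0.040509; summing to 0.1305.
So P(urn A | data) = (0.050926) / (0.1305) = 0.39024.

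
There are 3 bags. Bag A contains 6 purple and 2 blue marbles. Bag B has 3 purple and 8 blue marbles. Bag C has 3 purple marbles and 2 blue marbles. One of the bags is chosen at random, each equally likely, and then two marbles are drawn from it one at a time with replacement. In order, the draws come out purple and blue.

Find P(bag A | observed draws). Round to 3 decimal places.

The likelihood of the observed sequence under each hypothesis: P(data | bag A) = (6/8)(2/8) = 0.1875; P(data | bag B) = (3/11)(8/11) = 0.19835; P(data | bag C) = (3/5)(2/5) = 0.24.
Multiplying each by its prior: 1/3 · 0.1875 = 0.0625, 1/3 · 0.19835 = 0.066116, 1/3 · 0.24 = 0.08; summing to 0.20862.
By Bayes' rule, P(bag A | data) = (0.0625) / (0.20862) = 0.29959.

0.300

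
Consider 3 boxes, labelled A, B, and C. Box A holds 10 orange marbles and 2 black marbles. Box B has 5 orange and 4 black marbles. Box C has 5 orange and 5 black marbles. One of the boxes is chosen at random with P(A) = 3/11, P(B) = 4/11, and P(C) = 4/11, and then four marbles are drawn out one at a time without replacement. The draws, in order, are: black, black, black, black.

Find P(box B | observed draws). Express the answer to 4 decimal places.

For each hypothesis, P(data | H) works out to: P(data | box A) = (2/12)(1/11)(0/10) = 0; P(data | box B) = (4/9)(3/8)(2/7)(1/6) = 1/126; P(data | box C) = (5/10)(4/9)(3/8)(2/7) = 1/42.
The prior-weighted likelihoods are 3/11 · 0 = 0, 4/11 · 1/126 = 2/693, 4/11 · 1/42 = 2/231; summing to 8/693.
So P(box B | data) = (2/693) / (8/693) = 1/4.

0.2500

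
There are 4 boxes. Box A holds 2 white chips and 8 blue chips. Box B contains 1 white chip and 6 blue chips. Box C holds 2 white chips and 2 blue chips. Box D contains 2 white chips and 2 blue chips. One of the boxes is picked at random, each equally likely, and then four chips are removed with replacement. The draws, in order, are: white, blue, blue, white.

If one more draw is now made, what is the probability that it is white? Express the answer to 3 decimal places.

0.421

The likelihood of the observed sequence under each hypothesis: P(data | box A) = (2/10)(8/10)(8/10)(2/10) = 0.0256; P(data | box B) = (1/7)(6/7)(6/7)(1/7) = 0.014994; P(data | box C) = (2/4)(2/4)(2/4)(2/4) = 0.0625; P(data | box D) = (2/4)(2/4)(2/4)(2/4) = 0.0625.
Multiplying each by its prior: 1/4 · 0.0256 = 0.0064, 1/4 · 0.014994 = 0.0037484, 1/4 · 0.0625 = 0.015625, 1/4 · 0.0625 = 0.015625; these sum to 0.041398.
The posterior is then P(box A | data) = 0.1546, P(box B | data) = 0.090545, P(box C | data) = 0.37743, P(box D | data) = 0.37743.
So P(white next | data) = Σ P(white next | H) P(H | data) = (1/5)(0.1546) + (1/7)(0.090545) + (1/2)(0.37743) + (1/2)(0.37743) = 0.42128.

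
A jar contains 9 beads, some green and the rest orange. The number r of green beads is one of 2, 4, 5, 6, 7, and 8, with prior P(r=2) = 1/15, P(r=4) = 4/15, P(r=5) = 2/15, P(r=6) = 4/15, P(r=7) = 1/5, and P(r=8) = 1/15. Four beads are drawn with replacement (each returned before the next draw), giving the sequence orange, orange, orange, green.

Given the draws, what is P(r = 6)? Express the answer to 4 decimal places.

0.1561

Compute the likelihood of the observed sequence for each case: P(data | r = 2) = (7/9)(7/9)(7/9)(2/9) = 0.10456; P(data | r = 4) = (5/9)(5/9)(5/9)(4/9) = 0.076208; P(data | r = 5) = (4/9)(4/9)(4/9)(5/9) = 0.048773; P(data | r = 6) = (3/9)(3/9)(3/9)(6/9) = 0.024691; P(data | r = 7) = (2/9)(2/9)(2/9)(7/9) = 0.0085353; P(data | r = 8) = (1/9)(1/9)(1/9)(8/9) = 0.0012193.
Multiplying each by its prior: 1/15 · 0.10456 = 0.0069705, 4/15 · 0.076208 = 0.020322, 2/15 · 0.048773 = 0.0065031, 4/15 · 0.024691 = 0.0065844, 1/5 · 0.0085353 = 0.0017071, 1/15 · 0.0012193 = 8.1288e-05; summing to 0.042168.
Therefore the posterior P(r = 6 | data) = (0.0065844) / (0.042168) = 0.15614.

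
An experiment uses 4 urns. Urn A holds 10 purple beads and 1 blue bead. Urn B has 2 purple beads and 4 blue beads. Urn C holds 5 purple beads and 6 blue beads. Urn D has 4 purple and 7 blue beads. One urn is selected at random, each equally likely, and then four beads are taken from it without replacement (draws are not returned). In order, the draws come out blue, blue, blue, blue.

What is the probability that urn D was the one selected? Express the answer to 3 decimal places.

0.486

Under each hypothesis, the probability of the observed sequence is: P(data | urn A) = (1/11)(0/10) = 0; P(data | urn B) = (4/6)(3/5)(2/4)(1/3) = 1/15; P(data | urn C) = (6/11)(5/10)(4/9)(3/8) = 1/22; P(data | urn D) = (7/11)(6/10)(5/9)(4/8) = 7/66.
Multiplying each by its prior: 1/4 · 0 = 0, 1/4 · 1/15 = 1/60, 1/4 · 1/22 = 1/88, 1/4 · 7/66 = 7/264; these sum to 3/55.
Hence P(urn D | data) = (7/264) / (3/55) = 35/72.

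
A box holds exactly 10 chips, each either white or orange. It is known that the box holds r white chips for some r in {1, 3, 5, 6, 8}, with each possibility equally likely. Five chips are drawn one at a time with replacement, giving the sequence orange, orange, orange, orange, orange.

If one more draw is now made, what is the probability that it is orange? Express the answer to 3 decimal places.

Compute the likelihood of the observed sequence for each case: P(data | r = 1) = (9/10)(9/10)(9/10)(9/10)(9/10) = 0.59049; P(data | r = 3) = (7/10)(7/10)(7/10)(7/10)(7/10) = 0.16807; P(data | r = 5) = (5/10)(5/10)(5/10)(5/10)(5/10) = 0.03125; P(data | r = 6) = (4/10)(4/10)(4/10)(4/10)(4/10) = 0.01024; P(data | r = 8) = (2/10)(2/10)(2/10)(2/10)(2/10) = 0.00032.
The prior-weighted likelihoods are 1/5 · 0.59049 = 0.1181, 1/5 · 0.16807 = 0.033614, 1/5 · 0.03125 = 0.00625, 1/5 · 0.01024 = 0.002048, 1/5 · 0.00032 = 6.4e-05; these sum to 0.16007.
The posterior is then P(r = 1 | data) = 0.73777, P(r = 3 | data) = 0.20999, P(r = 5 | data) = 0.039044, P(r = 6 | data) = 0.012794, P(r = 8 | data) = 0.00039982.
So P(orange next | data) = Σ P(orange next | H) P(H | data) = (9/10)(0.73777) + (7/10)(0.20999) + (1/2)(0.039044) + (2/5)(0.012794) + (1/5)(0.00039982) = 0.83571.

0.836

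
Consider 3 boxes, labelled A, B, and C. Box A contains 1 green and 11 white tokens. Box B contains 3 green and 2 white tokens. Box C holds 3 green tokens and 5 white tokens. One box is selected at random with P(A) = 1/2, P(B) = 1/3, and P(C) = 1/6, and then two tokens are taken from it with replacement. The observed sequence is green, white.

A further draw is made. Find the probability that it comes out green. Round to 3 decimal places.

0.419

Under each hypothesis, the probability of the observed sequence is: P(data | box A) = (1/12)(11/12) = 0.076389; P(data | box B) = (3/5)(2/5) = 0.24; P(data | box C) = (3/8)(5/8) = 0.23438.
The prior-weighted likelihoods are 1/2 · 0.076389 = 0.038194, 1/3 · 0.24 = 0.08, 1/6 · 0.23438 = 0.039062; these sum to 0.15726.
Dividing through by the total gives posterior P(box A | data) = 0.24288, P(box B | data) = 0.50872, P(box C | data) = 0.2484.
The predictive probability is P(green next | data) = (1/12)(0.24288) + (3/5)(0.50872) + (3/8)(0.2484) = 0.41862.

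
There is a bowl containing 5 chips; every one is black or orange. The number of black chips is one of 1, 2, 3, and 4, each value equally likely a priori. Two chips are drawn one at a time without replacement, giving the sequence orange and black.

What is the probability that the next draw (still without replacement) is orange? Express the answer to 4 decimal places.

0.5000

Under each hypothesis, the probability of the observed sequence is: P(data | r = 1) = (4/5)(1/4) = 1/5; P(data | r = 2) = (3/5)(2/4) = 3/10; P(data | r = 3) = (2/5)(3/4) = 3/10; P(data | r = 4) = (1/5)(4/4) = 1/5.
Multiplying each by its prior: 1/4 · 1/5 = 1/20, 1/4 · 3/10 = 3/40, 1/4 · 3/10 = 3/40, 1/4 · 1/5 = 1/20; with total 1/4.
Normalising, the posterior is P(r = 1 | data) = 1/5, P(r = 2 | data) = 3/10, P(r = 3 | data) = 3/10, P(r = 4 | data) = 1/5.
So P(orange next | data) = Σ P(orange next | H) P(H | data) = (1)(1/5) + (2/3)(3/10) + (1/3)(3/10) + (0)(1/5) = 1/2.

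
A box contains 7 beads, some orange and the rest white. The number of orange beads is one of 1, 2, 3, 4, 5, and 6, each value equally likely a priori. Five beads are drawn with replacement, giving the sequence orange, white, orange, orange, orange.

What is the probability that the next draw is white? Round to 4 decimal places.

0.3004

For each hypothesis, P(data | H) works out to: P(data | r = 1) = (1/7)(6/7)(1/7)(1/7)(1/7) = 0.00035699; P(data | r = 2) = (2/7)(5/7)(2/7)(2/7)(2/7) = 0.0047599; P(data | r = 3) = (3/7)(4/7)(3/7)(3/7)(3/7) = 0.019278; P(data | r = 4) = (4/7)(3/7)(4/7)(4/7)(4/7) = 0.045695; P(data | r = 5) = (5/7)(2/7)(5/7)(5/7)(5/7) = 0.074374; P(data | r = 6) = (6/7)(1/7)(6/7)(6/7)(6/7) = 0.077111.
Weighting by the prior gives 1/6 · 0.00035699 = 5.9499e-05, 1/6 · 0.0047599 = 0.00079332, 1/6 · 0.019278 = 0.0032129, 1/6 · 0.045695 = 0.0076159, 1/6 · 0.074374 = 0.012396, 1/6 · 0.077111 = 0.012852; with total 0.036929.
Dividing through by the total gives posterior P(r = 1 | data) = 0.0016112, P(r = 2 | data) = 0.021482, P(r = 3 | data) = 0.087003, P(r = 4 | data) = 0.20623, P(r = 5 | data) = 0.33566, P(r = 6 | data) = 0.34801.
So P(white next | data) = Σ P(white next | H) P(H | data) = (6/7)(0.0016112) + (5/7)(0.021482) + (4/7)(0.087003) + (3/7)(0.20623) + (2/7)(0.33566) + (1/7)(0.34801) = 0.30044.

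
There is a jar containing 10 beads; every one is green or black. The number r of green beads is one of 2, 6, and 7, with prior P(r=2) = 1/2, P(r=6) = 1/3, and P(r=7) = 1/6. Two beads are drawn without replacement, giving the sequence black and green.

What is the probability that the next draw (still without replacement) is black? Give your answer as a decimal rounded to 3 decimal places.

The likelihood of the observed sequence under each hypothesis: P(data | r = 2) = (8/10)(2/9) = 8/45; P(data | r = 6) = (4/10)(6/9) = 4/15; P(data | r = 7) = (3/10)(7/9) = 7/30.
The prior-weighted likelihoods are 1/2 · 8/45 = 4/45, 1/3 · 4/15 = 4/45, 1/6 · 7/30 = 7/180; these sum to 13/60.
Normalising, the posterior is P(r = 2 | data) = 16/39, P(r = 6 | data) = 16/39, P(r = 7 | data) = 7/39.
So P(black next | data) = Σ P(black next | H) P(H | data) = (7/8)(16/39) + (3/8)(16/39) + (1/4)(7/39) = 29/52.

0.558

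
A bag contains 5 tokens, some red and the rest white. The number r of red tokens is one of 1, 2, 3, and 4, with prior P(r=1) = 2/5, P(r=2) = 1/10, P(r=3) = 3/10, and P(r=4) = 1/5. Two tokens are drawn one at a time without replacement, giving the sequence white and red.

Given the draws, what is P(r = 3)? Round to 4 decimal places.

Under each hypothesis, the probability of the observed sequence is: P(data | r = 1) = (4/5)(1/4) = 1/5; P(data | r = 2) = (3/5)(2/4) = 3/10; P(data | r = 3) = (2/5)(3/4) = 3/10; P(data | r = 4) = (1/5)(4/4) = 1/5.
Weighting by the prior gives 2/5 · 1/5 = 2/25, 1/10 · 3/10 = 3/100, 3/10 · 3/10 = 9/100, 1/5 · 1/5 = 1/25; with total 6/25.
Hence P(r = 3 | data) = (9/100) / (6/25) = 3/8.

0.3750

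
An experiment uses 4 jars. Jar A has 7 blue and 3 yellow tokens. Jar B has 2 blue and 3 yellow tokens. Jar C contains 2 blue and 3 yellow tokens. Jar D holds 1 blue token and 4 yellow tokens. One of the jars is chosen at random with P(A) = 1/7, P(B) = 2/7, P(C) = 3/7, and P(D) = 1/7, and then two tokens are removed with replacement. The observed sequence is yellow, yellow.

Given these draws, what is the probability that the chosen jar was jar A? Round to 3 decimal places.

The likelihood of the observed sequence under each hypothesis: P(data | jar A) = (3/10)(3/10) = 9/100; P(data | jar B) = (3/5)(3/5) = 9/25; P(data | jar C) = (3/5)(3/5) = 9/25; P(data | jar D) = (4/5)(4/5) = 16/25.
Multiplying each by its prior: 1/7 · 9/100 = 9/700, 2/7 · 9/25 = 18/175, 3/7 · 9/25 = 27/175, 1/7 · 16/25 = 16/175; these sum to 253/700.
Therefore the posterior P(jar A | data) = (9/700) / (253/700) = 9/253.

0.036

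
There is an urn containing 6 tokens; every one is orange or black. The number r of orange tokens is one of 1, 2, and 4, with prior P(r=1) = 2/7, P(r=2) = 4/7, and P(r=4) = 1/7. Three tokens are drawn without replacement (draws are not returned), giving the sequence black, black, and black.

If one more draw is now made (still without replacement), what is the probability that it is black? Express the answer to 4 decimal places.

0.5185

For each hypothesis, P(data | H) works out to: P(data | r = 1) = (5/6)(4/5)(3/4) = 1/2; P(data | r = 2) = (4/6)(3/5)(2/4) = 1/5; P(data | r = 4) = (2/6)(1/5)(0/4) = 0.
Weighting by the prior gives 2/7 · 1/2 = 1/7, 4/7 · 1/5 = 4/35, 1/7 · 0 = 0; these sum to 9/35.
Normalising, the posterior is P(r = 1 | data) = 5/9, P(r = 2 | data) = 4/9, P(r = 4 | data) = 0.
Averaging over the posterior, P(black next | data) = (2/3)(5/9) + (1/3)(4/9) = 14/27.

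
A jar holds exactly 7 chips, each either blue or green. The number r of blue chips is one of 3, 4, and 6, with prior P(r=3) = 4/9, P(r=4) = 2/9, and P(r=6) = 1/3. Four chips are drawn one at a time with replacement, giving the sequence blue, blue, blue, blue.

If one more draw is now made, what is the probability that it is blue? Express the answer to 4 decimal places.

0.7968

For each hypothesis, P(data | H) works out to: P(data | r = 3) = (3/7)(3/7)(3/7)(3/7) = 0.033736; P(data | r = 4) = (4/7)(4/7)(4/7)(4/7) = 0.10662; P(data | r = 6) = (6/7)(6/7)(6/7)(6/7) = 0.53978.
The prior-weighted likelihoods are 4/9 · 0.033736 = 0.014994, 2/9 · 0.10662 = 0.023694, 1/3 · 0.53978 = 0.17993; these sum to 0.21861.
Dividing through by the total gives posterior P(r = 3 | data) = 0.068586, P(r = 4 | data) = 0.10838, P(r = 6 | data) = 0.82303.
Averaging over the posterior, P(blue next | data) = (3/7)(0.068586) + (4/7)(0.10838) + (6/7)(0.82303) = 0.79678.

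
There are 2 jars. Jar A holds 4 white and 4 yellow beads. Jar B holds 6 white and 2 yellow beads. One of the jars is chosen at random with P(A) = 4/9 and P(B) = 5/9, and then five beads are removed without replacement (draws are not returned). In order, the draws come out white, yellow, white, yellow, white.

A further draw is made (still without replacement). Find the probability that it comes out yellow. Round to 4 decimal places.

0.3265

Under each hypothesis, the probability of the observed sequence is: P(data | jar A) = (4/8)(4/7)(3/6)(3/5)(2/4) = 3/70; P(data | jar B) = (6/8)(2/7)(5/6)(1/5)(4/4) = 1/28.
The prior-weighted likelihoods are 4/9 · 3/70 = 2/105, 5/9 · 1/28 = 5/252; with total 7/180.
The posterior is then P(jar A | data) = 24/49, P(jar B | data) = 25/49.
So P(yellow next | data) = Σ P(yellow next | H) P(H | data) = (2/3)(24/49) + (0)(25/49) = 16/49.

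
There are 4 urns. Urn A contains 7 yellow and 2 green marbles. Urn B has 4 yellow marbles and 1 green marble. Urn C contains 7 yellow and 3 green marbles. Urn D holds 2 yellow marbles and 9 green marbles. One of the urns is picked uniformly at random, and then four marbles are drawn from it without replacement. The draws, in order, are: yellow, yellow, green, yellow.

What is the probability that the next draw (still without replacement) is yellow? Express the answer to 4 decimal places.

For each hypothesis, P(data | H) works out to: P(data | urn A) = (7/9)(6/8)(2/7)(5/6) = 0.13889; P(data | urn B) = (4/5)(3/4)(1/3)(2/2) = 0.2; P(data | urn C) = (7/10)(6/9)(3/8)(5/7) = 0.125; P(data | urn D) = (2/11)(1/10)(9/9)(0/8) = 0.
Multiplying each by its prior: 1/4 · 0.13889 = 0.034722, 1/4 · 0.2 = 0.05, 1/4 · 0.125 = 0.03125, 1/4 · 0 = 0; summing to 0.11597.
Dividing through by the total gives posterior P(urn A | data) = 0.2994, P(urn B | data) = 0.43114, P(urn C | data) = 0.26946, P(urn D | data) = 0.
The predictive probability is P(yellow next | data) = (4/5)(0.2994) + (1)(0.43114) + (2/3)(0.26946) = 0.8503.

0.8503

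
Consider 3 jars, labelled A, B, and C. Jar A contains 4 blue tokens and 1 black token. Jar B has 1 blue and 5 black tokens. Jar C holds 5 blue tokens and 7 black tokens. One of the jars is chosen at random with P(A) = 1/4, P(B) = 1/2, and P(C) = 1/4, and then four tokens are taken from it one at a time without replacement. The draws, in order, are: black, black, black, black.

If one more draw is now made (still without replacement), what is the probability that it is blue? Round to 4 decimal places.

Under each hypothesis, the probability of the observed sequence is: P(data | jar A) = (1/5)(0/4) = 0; P(data | jar B) = (5/6)(4/5)(3/4)(2/3) = 1/3; P(data | jar C) = (7/12)(6/11)(5/10)(4/9) = 7/99.
Weighting by the prior gives 1/4 · 0 = 0, 1/2 · 1/3 = 1/6, 1/4 · 7/99 = 7/396; these sum to 73/396.
Dividing through by the total gives posterior P(jar A | data) = 0, P(jar B | data) = 66/73, P(jar C | data) = 7/73.
The predictive probability is P(blue next | data) = (1/2)(66/73) + (5/8)(7/73) = 299/584.

0.5120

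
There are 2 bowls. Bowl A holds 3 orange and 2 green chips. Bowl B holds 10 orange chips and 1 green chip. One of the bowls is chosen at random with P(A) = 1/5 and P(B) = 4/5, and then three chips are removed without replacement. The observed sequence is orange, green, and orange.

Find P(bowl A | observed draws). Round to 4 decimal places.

Under each hypothesis, the probability of the observed sequence is: P(data | bowl A) = (3/5)(2/4)(2/3) = 1/5; P(data | bowl B) = (10/11)(1/10)(9/9) = 1/11.
Multiplying each by its prior: 1/5 · 1/5 = 1/25, 4/5 · 1/11 = 4/55; with total 31/275.
So P(bowl A | data) = (1/25) / (31/275) = 11/31.

0.3548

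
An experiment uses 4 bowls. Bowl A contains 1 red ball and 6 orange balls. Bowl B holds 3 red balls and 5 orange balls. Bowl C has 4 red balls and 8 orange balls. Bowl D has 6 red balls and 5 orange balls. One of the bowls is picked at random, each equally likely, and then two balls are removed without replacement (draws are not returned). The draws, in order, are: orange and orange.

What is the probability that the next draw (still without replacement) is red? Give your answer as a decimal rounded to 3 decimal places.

Compute the likelihood of the observed sequence for each case: P(data | bowl A) = (6/7)(5/6) = 0.71429; P(data | bowl B) = (5/8)(4/7) = 0.35714; P(data | bowl C) = (8/12)(7/11) = 0.42424; P(data | bowl D) = (5/11)(4/10) = 0.18182.
Multiplying each by its prior: 1/4 · 0.71429 = 0.17857, 1/4 · 0.35714 = 0.089286, 1/4 · 0.42424 = 0.10606, 1/4 · 0.18182 = 0.045455; with total 0.41937.
Dividing through by the total gives posterior P(bowl A | data) = 0.42581, P(bowl B | data) = 0.2129, P(bowl C | data) = 0.2529, P(bowl D | data) = 0.10839.
So P(red next | data) = Σ P(red next | H) P(H | data) = (1/5)(0.42581) + (1/2)(0.2129) + (2/5)(0.2529) + (2/3)(0.10839) = 0.36503.

0.365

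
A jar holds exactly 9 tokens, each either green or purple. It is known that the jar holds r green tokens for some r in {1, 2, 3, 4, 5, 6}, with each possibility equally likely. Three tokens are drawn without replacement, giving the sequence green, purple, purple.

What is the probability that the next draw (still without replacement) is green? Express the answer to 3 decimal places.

For each hypothesis, P(data | H) works out to: P(data | r = 1) = (1/9)(8/8)(7/7) = 1/9; P(data | r = 2) = (2/9)(7/8)(6/7) = 1/6; P(data | r = 3) = (3/9)(6/8)(5/7) = 5/28; P(data | r = 4) = (4/9)(5/8)(4/7) = 10/63; P(data | r = 5) = (5/9)(4/8)(3/7) = 5/42; P(data | r = 6) = (6/9)(3/8)(2/7) = 1/14.
Multiplying each by its prior: 1/6 · 1/9 = 1/54, 1/6 · 1/6 = 1/36, 1/6 · 5/28 = 5/168, 1/6 · 10/63 = 5/189, 1/6 · 5/42 = 5/252, 1/6 · 1/14 = 1/84; these sum to 29/216.
Dividing through by the total gives posterior P(r = 1 | data) = 4/29, P(r = 2 | data) = 6/29, P(r = 3 | data) = 45/203, P(r = 4 | data) = 40/203, P(r = 5 | data) = 30/203, P(r = 6 | data) = 18/203.
Averaging over the posterior, P(green next | data) = (0)(4/29) + (1/6)(6/29) + (1/3)(45/203) + (1/2)(40/203) + (2/3)(30/203) + (5/6)(18/203) = 11/29.

0.379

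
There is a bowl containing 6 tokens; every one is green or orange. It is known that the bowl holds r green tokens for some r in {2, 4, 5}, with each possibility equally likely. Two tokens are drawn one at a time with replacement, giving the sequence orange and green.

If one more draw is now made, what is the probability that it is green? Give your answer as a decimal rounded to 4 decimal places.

0.5794

For each hypothesis, P(data | H) works out to: P(data | r = 2) = (4/6)(2/6) = 2/9; P(data | r = 4) = (2/6)(4/6) = 2/9; P(data | r = 5) = (1/6)(5/6) = 5/36.
Weighting by the prior gives 1/3 · 2/9 = 2/27, 1/3 · 2/9 = 2/27, 1/3 · 5/36 = 5/108; with total 7/36.
Dividing through by the total gives posterior P(r = 2 | data) = 8/21, P(r = 4 | data) = 8/21, P(r = 5 | data) = 5/21.
The predictive probability is P(green next | data) = (1/3)(8/21) + (2/3)(8/21) + (5/6)(5/21) = 73/126.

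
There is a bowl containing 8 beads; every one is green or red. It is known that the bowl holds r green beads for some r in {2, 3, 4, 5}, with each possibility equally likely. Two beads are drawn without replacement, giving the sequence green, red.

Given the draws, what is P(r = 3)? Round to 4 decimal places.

0.2586

Compute the likelihood of the observed sequence for each case: P(data | r = 2) = (2/8)(6/7) = 3/14; P(data | r = 3) = (3/8)(5/7) = 15/56; P(data | r = 4) = (4/8)(4/7) = 2/7; P(data | r = 5) = (5/8)(3/7) = 15/56.
The prior-weighted likelihoods are 1/4 · 3/14 = 3/56, 1/4 · 15/56 = 15/224, 1/4 · 2/7 = 1/14, 1/4 · 15/56 = 15/224; summing to 29/112.
So P(r = 3 | data) = (15/224) / (29/112) = 15/58.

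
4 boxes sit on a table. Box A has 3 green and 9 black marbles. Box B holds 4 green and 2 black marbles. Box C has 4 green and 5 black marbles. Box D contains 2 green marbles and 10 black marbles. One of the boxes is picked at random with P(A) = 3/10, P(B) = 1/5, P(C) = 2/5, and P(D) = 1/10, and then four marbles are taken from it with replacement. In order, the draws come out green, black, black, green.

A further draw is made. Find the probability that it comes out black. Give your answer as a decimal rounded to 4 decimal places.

Compute the likelihood of the observed sequence for each case: P(data | box A) = (3/12)(9/12)(9/12)(3/12) = 0.035156; P(data | box B) = (4/6)(2/6)(2/6)(4/6) = 0.049383; P(data | box C) = (4/9)(5/9)(5/9)(4/9) = 0.060966; P(data | box D) = (2/12)(10/12)(10/12)(2/12) = 0.01929.
Multiplying each by its prior: 3/10 · 0.035156 = 0.010547, 1/5 · 0.049383 = 0.0098765, 2/5 · 0.060966 = 0.024387, 1/10 · 0.01929 = 0.001929; these sum to 0.046739.
Normalising, the posterior is P(box A | data) = 0.22565, P(box B | data) = 0.21131, P(box C | data) = 0.52176, P(box D | data) = 0.041272.
The predictive probability is P(black next | data) = (3/4)(0.22565) + (1/3)(0.21131) + (5/9)(0.52176) + (5/6)(0.041272) = 0.56394.

0.5639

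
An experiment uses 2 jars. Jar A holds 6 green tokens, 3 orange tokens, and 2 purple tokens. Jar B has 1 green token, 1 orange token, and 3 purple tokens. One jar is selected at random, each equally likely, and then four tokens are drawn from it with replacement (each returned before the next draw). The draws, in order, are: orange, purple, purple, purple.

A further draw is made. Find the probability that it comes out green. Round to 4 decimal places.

0.2126

Compute the likelihood of the observed sequence for each case: P(data | jar A) = (3/11)(2/11)(2/11)(2/11) = 0.0016392; P(data | jar B) = (1/5)(3/5)(3/5)(3/5) = 0.0432.
Weighting by the prior gives 1/2 · 0.0016392 = 0.00081962, 1/2 · 0.0432 = 0.0216; summing to 0.02242.
Normalising, the posterior is P(jar A | data) = 0.036558, P(jar B | data) = 0.96344.
The predictive probability is P(green next | data) = (6/11)(0.036558) + (1/5)(0.96344) = 0.21263.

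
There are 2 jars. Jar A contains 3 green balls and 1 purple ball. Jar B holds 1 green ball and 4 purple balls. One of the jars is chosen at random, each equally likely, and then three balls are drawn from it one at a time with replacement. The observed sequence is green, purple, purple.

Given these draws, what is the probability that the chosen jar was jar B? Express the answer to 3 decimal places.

0.732

Compute the likelihood of the observed sequence for each case: P(data | jar A) = (3/4)(1/4)(1/4) = 0.046875; P(data | jar B) = (1/5)(4/5)(4/5) = 0.128.
The prior-weighted likelihoods are 1/2 · 0.046875 = 0.023438, 1/2 · 0.128 = 0.064; with total 0.087438.
So P(jar B | data) = (0.064) / (0.087438) = 0.73195.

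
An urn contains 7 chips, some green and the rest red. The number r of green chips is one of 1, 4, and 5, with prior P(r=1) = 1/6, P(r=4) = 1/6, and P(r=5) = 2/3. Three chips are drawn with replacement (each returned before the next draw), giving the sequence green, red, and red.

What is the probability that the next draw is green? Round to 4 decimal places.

Under each hypothesis, the probability of the observed sequence is: P(data | r = 1) = (1/7)(6/7)(6/7) = 0.10496; P(data | r = 4) = (4/7)(3/7)(3/7) = 0.10496; P(data | r = 5) = (5/7)(2/7)(2/7) = 0.058309.
Multiplying each by its prior: 1/6 · 0.10496 = 0.017493, 1/6 · 0.10496 = 0.017493, 2/3 · 0.058309 = 0.038873; summing to 0.073858.
The posterior is then P(r = 1 | data) = 0.23684, P(r = 4 | data) = 0.23684, P(r = 5 | data) = 0.52632.
Averaging over the posterior, P(green next | data) = (1/7)(0.23684) + (4/7)(0.23684) + (5/7)(0.52632) = 0.54511.

0.5451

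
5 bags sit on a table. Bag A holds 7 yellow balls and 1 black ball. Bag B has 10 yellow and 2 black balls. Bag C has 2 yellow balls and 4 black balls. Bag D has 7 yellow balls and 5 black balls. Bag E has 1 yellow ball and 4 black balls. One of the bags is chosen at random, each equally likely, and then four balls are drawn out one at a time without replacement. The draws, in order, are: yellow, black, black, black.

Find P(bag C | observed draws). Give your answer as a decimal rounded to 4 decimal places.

For each hypothesis, P(data | H) works out to: P(data | bag A) = (7/8)(1/7)(0/6) = 0; P(data | bag B) = (10/12)(2/11)(1/10)(0/9) = 0; P(data | bag C) = (2/6)(4/5)(3/4)(2/3) = 2/15; P(data | bag D) = (7/12)(5/11)(4/10)(3/9) = 7/198; P(data | bag E) = (1/5)(4/4)(3/3)(2/2) = 1/5.
The prior-weighted likelihoods are 1/5 · 0 = 0, 1/5 · 0 = 0, 1/5 · 2/15 = 2/75, 1/5 · 7/198 = 7/990, 1/5 · 1/5 = 1/25; summing to 73/990.
So P(bag C | data) = (2/75) / (73/990) = 132/365.

0.3616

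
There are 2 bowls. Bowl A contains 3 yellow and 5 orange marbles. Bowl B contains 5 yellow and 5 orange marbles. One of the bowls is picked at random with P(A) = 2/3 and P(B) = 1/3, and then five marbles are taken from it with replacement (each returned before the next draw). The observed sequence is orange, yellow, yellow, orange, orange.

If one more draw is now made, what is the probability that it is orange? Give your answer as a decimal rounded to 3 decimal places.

Compute the likelihood of the observed sequence for each case: P(data | bowl A) = (5/8)(3/8)(3/8)(5/8)(5/8) = 0.034332; P(data | bowl B) = (5/10)(5/10)(5/10)(5/10)(5/10) = 0.03125.
The prior-weighted likelihoods are 2/3 · 0.034332 = 0.022888, 1/3 · 0.03125 = 0.010417; summing to 0.033305.
Dividing through by the total gives posterior P(bowl A | data) = 0.68723, P(bowl B | data) = 0.31277.
The predictive probability is P(orange next | data) = (5/8)(0.68723) + (1/2)(0.31277) = 0.5859.

0.586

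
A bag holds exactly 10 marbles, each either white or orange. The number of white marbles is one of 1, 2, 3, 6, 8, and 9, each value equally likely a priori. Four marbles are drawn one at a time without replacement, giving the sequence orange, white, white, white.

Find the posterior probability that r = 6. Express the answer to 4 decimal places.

Compute the likelihood of the observed sequence for each case: P(data | r = 1) = (9/10)(1/9)(0/8) = 0; P(data | r = 2) = (8/10)(2/9)(1/8)(0/7) = 0; P(data | r = 3) = (7/10)(3/9)(2/8)(1/7) = 0.0083333; P(data | r = 6) = (4/10)(6/9)(5/8)(4/7) = 0.095238; P(data | r = 8) = (2/10)(8/9)(7/8)(6/7) = 0.13333; P(data | r = 9) = (1/10)(9/9)(8/8)(7/7) = 0.1.
The prior-weighted likelihoods are 1/6 · 0 = 0, 1/6 · 0 = 0, 1/6 · 0.0083333 = 0.0013889, 1/6 · 0.095238 = 0.015873, 1/6 · 0.13333 = 0.022222, 1/6 · 0.1 = 0.016667; these sum to 0.056151.
So P(r = 6 | data) = (0.015873) / (0.056151) = 0.28269.

0.2827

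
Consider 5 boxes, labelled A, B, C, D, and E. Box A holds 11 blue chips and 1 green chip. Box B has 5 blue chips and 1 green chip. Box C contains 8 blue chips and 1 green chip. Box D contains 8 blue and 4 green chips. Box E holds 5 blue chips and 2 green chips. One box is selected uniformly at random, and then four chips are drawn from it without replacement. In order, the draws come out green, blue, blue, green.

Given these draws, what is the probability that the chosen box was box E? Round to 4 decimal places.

Compute the likelihood of the observed sequence for each case: P(data | box A) = (1/12)(11/11)(10/10)(0/9) = 0; P(data | box B) = (1/6)(5/5)(4/4)(0/3) = 0; P(data | box C) = (1/9)(8/8)(7/7)(0/6) = 0; P(data | box D) = (4/12)(8/11)(7/10)(3/9) = 0.056566; P(data | box E) = (2/7)(5/6)(4/5)(1/4) = 0.047619.
The prior-weighted likelihoods are 1/5 · 0 = 0, 1/5 · 0 = 0, 1/5 · 0 = 0, 1/5 · 0.056566 = 0.011313, 1/5 · 0.047619 = 0.0095238; these sum to 0.020837.
So P(box E | data) = (0.0095238) / (0.020837) = 0.45706.

0.4571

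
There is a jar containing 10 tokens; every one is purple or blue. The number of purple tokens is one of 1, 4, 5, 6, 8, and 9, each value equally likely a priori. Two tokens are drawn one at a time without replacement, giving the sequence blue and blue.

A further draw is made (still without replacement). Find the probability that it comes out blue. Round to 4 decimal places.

The likelihood of the observed sequence under each hypothesis: P(data | r = 1) = (9/10)(8/9) = 4/5; P(data | r = 4) = (6/10)(5/9) = 1/3; P(data | r = 5) = (5/10)(4/9) = 2/9; P(data | r = 6) = (4/10)(3/9) = 2/15; P(data | r = 8) = (2/10)(1/9) = 1/45; P(data | r = 9) = (1/10)(0/9) = 0.
Weighting by the prior gives 1/6 · 4/5 = 2/15, 1/6 · 1/3 = 1/18, 1/6 · 2/9 = 1/27, 1/6 · 2/15 = 1/45, 1/6 · 1/45 = 1/270, 1/6 · 0 = 0; these sum to 34/135.
Dividing through by the total gives posterior P(r = 1 | data) = 9/17, P(r = 4 | data) = 15/68, P(r = 5 | data) = 5/34, P(r = 6 | data) = 3/34, P(r = 8 | data) = 1/68, P(r = 9 | data) = 0.
So P(blue next | data) = Σ P(blue next | H) P(H | data) = (7/8)(9/17) + (1/2)(15/68) + (3/8)(5/34) + (1/4)(3/34) + (0)(1/68) = 177/272.

0.6507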